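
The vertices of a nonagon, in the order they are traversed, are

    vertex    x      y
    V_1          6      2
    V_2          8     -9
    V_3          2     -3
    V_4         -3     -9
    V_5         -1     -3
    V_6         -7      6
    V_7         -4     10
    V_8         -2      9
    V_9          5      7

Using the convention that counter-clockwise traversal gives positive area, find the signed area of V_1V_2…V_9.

-141.5

Apply the surveyor's formula: 2A = Σ (x_i·y_{i+1} − x_{i+1}·y_i), indices taken mod 9.
V_1→V_2: (6)(-9) − (8)(2) = -70
V_2→V_3: (8)(-3) − (2)(-9) = -6
V_3→V_4: (2)(-9) − (-3)(-3) = -27
V_4→V_5: (-3)(-3) − (-1)(-9) = 0
V_5→V_6: (-1)(6) − (-7)(-3) = -27
V_6→V_7: (-7)(10) − (-4)(6) = -46
V_7→V_8: (-4)(9) − (-2)(10) = -16
V_8→V_9: (-2)(7) − (5)(9) = -59
V_9→V_1: (5)(2) − (6)(7) = -32
Σ = -283
Signed area = Σ/2 = -141.5 (negative ⇒ clockwise traversal).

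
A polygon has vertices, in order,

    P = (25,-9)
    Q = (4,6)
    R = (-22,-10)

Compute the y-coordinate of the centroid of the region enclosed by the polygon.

-13/3

Apply the shoelace (surveyor's) formula. First the cross-terms c_i = x_i·y_{i+1} − x_{i+1}·y_i:
  186, 92, 448  ⇒  2A = 726, A = 363.
Then Σ (y_i + y_{i+1})·c_i = -9438, so ȳ = -9438 / (6·363) = -13/3.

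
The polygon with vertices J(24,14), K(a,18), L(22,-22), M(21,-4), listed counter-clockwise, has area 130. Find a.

15

Write out the shoelace sum; only the two edges meeting at K involve a:
2·Area = [(24·18 − a·14) + (a·(-22) − 22·18)] + 764
       = -36·a + 800 = 260
⇒ a = 15.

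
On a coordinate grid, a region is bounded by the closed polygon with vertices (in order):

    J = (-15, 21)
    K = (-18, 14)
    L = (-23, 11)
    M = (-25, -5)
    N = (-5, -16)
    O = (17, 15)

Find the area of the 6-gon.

Apply the shoelace (surveyor's) formula: 2A = Σ (x_i·y_{i+1} − x_{i+1}·y_i), indices taken mod 6.
J→K: (-15)(14) − (-18)(21) = 168
K→L: (-18)(11) − (-23)(14) = 124
L→M: (-23)(-5) − (-25)(11) = 390
M→N: (-25)(-16) − (-5)(-5) = 375
N→O: (-5)(15) − (17)(-16) = 197
O→J: (17)(21) − (-15)(15) = 582
Σ = 1836
Area = |Σ|/2 = 918.

918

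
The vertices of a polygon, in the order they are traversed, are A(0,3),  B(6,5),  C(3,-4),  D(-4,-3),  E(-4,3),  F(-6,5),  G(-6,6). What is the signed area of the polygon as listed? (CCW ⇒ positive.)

-66

A→B: (0)(5) − (6)(3) = -18
B→C: (6)(-4) − (3)(5) = -39
C→D: (3)(-3) − (-4)(-4) = -25
D→E: (-4)(3) − (-4)(-3) = -24
E→F: (-4)(5) − (-6)(3) = -2
F→G: (-6)(6) − (-6)(5) = -6
G→A: (-6)(3) − (0)(6) = -18
Σ = -132
Signed area = Σ/2 = -66 (negative ⇒ clockwise traversal).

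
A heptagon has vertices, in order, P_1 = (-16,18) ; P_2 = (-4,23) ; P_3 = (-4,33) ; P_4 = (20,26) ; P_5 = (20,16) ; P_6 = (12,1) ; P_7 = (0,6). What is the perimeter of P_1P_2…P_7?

108

|P_1P_2| = √((12)² + (5)²) = √169 = 13
|P_2P_3| = √((0)² + (10)²) = √100 = 10
|P_3P_4| = √((24)² + (-7)²) = √625 = 25
|P_4P_5| = √((0)² + (-10)²) = √100 = 10
|P_5P_6| = √((-8)² + (-15)²) = √289 = 17
|P_6P_7| = √((-12)² + (5)²) = √169 = 13
|P_7P_1| = √((-16)² + (12)²) = √400 = 20
Perimeter = 13 + 10 + 25 + 10 + 17 + 13 + 20 = 108.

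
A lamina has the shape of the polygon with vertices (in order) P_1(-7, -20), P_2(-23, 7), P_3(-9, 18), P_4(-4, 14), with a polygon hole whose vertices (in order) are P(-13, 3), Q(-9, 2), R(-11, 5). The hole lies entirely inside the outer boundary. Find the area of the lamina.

Outer boundary:
Apply the shoelace (surveyor's) formula: 2A = Σ (x_i·y_{i+1} − x_{i+1}·y_i), indices taken mod 4.
P_1→P_2: (-7)(7) − (-23)(-20) = -509
P_2→P_3: (-23)(18) − (-9)(7) = -351
P_3→P_4: (-9)(14) − (-4)(18) = -54
P_4→P_1: (-4)(-20) − (-7)(14) = 178
Σ = -736
Area = |Σ|/2 = 368.
Hole:
Apply the shoelace formula: 2A = Σ (x_i·y_{i+1} − x_{i+1}·y_i), indices taken mod 3.
Σ = (1) + (-23) + (32) = 10
Area = |Σ|/2 = 5.
Net area = 368 − 5 = 363.

363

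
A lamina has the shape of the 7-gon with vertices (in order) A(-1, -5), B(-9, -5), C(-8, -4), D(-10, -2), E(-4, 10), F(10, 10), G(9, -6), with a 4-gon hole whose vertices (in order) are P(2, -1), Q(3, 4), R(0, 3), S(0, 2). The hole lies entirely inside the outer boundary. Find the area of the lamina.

250.5

Outer boundary:
Apply Gauss's area formula: 2A = Σ (x_i·y_{i+1} − x_{i+1}·y_i), indices taken mod 7.
Σ = (-40) + (-4) + (-24) + (-108) + (-140) + (-150) + (-51) = -517
Area = |Σ|/2 = 258.5.
Hole:
Apply Gauss's area formula: 2A = Σ (x_i·y_{i+1} − x_{i+1}·y_i), indices taken mod 4.
Cross-terms: 11, 9, 0, -4  ⇒  Σ = 16
Area = |Σ|/2 = 8.
Net area = 258.5 − 8 = 250.5.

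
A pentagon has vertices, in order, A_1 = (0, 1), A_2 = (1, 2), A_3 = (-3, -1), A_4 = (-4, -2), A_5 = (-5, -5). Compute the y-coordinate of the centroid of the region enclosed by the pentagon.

-18/11

Apply the shoelace (surveyor's) formula. First the cross-terms c_i = x_i·y_{i+1} − x_{i+1}·y_i:
  -1, 5, 2, 10, -5  ⇒  2A = 11, A = 5.5.
Then Σ (y_i + y_{i+1})·c_i = -54, so ȳ = -54 / (6·5.5) = -18/11.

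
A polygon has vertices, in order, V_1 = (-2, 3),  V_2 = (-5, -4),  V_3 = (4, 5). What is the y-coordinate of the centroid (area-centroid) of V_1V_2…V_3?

Apply the shoelace formula. First the cross-terms c_i = x_i·y_{i+1} − x_{i+1}·y_i:
  23, -9, 22  ⇒  2A = 36, A = 18.
Then Σ (y_i + y_{i+1})·c_i = 144, so ȳ = 144 / (6·18) = 4/3.

4/3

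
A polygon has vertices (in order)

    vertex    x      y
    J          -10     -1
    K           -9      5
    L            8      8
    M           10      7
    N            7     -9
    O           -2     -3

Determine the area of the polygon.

Σ = (-59) + (-112) + (-24) + (-139) + (-39) + (-28) = -401
Area = |Σ|/2 = 200.5.

200.5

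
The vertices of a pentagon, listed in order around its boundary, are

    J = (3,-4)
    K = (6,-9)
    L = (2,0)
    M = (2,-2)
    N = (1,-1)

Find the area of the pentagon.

5

Apply the shoelace formula: 2A = Σ (x_i·y_{i+1} − x_{i+1}·y_i), indices taken mod 5.
J→K: (3)(-9) − (6)(-4) = -3
K→L: (6)(0) − (2)(-9) = 18
L→M: (2)(-2) − (2)(0) = -4
M→N: (2)(-1) − (1)(-2) = 0
N→J: (1)(-4) − (3)(-1) = -1
Σ = 10
Area = |Σ|/2 = 5.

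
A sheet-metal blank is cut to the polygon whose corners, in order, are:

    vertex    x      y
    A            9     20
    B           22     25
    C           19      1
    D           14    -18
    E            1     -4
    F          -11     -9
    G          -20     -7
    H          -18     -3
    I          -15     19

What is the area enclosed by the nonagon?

Apply the surveyor's formula: 2A = Σ (x_i·y_{i+1} − x_{i+1}·y_i), indices taken mod 9.
A→B: (9)(25) − (22)(20) = -215
B→C: (22)(1) − (19)(25) = -453
C→D: (19)(-18) − (14)(1) = -356
D→E: (14)(-4) − (1)(-18) = -38
E→F: (1)(-9) − (-11)(-4) = -53
F→G: (-11)(-7) − (-20)(-9) = -103
G→H: (-20)(-3) − (-18)(-7) = -66
H→I: (-18)(19) − (-15)(-3) = -387
I→A: (-15)(20) − (9)(19) = -471
Σ = -2142
Area = |Σ|/2 = 1071.

1071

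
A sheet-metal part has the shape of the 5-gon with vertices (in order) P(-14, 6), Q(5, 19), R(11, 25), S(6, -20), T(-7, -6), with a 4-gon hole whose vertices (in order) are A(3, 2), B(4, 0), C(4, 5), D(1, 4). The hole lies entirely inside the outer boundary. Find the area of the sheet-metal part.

519.5

Outer boundary:
Cross-terms: -296, -84, -370, -176, -126  ⇒  Σ = -1052
Area = |Σ|/2 = 526.
Hole:
Apply the surveyor's formula: 2A = Σ (x_i·y_{i+1} − x_{i+1}·y_i), indices taken mod 4.
Σ = (-8) + (20) + (11) + (-10) = 13
Area = |Σ|/2 = 6.5.
Net area = 526 − 6.5 = 519.5.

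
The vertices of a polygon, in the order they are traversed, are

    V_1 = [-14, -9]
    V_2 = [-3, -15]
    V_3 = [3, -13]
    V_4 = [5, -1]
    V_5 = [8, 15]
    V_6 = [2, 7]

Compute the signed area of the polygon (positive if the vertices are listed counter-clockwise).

259

Cross-terms: 183, 84, 62, 83, 26, 80  ⇒  Σ = 518
Signed area = Σ/2 = 259 (positive ⇒ counter-clockwise traversal).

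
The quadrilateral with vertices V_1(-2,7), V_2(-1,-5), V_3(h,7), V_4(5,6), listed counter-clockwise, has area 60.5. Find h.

9

The doubled signed area Σ (x_i y_{i+1} − x_{i+1} y_i) is linear in h.
With h=0 it equals 22; the coefficient of h is 11 (from the two edges through V_3).
So 11·h + 22 = 2·60.5 = 121 ⇒ h = 9.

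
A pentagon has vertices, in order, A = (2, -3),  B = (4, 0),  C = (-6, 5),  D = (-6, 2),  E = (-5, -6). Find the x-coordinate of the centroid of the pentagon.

Apply Gauss's area formula. First the cross-terms c_i = x_i·y_{i+1} − x_{i+1}·y_i:
  12, 20, 18, 46, 27  ⇒  2A = 123, A = 61.5.
Then Σ (x_i + x_{i+1})·c_i = -771, so x̄ = -771 / (6·61.5) = -257/123.

-257/123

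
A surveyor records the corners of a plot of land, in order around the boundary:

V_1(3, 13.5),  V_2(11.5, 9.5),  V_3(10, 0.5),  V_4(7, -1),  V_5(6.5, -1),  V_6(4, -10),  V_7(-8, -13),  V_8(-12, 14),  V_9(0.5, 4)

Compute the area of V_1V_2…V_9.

Apply the shoelace (surveyor's) formula: 2A = Σ (x_i·y_{i+1} − x_{i+1}·y_i), indices taken mod 9.
V_1→V_2: (3)(9.5) − (11.5)(13.5) = -126.75
V_2→V_3: (11.5)(0.5) − (10)(9.5) = -89.25
V_3→V_4: (10)(-1) − (7)(0.5) = -13.5
V_4→V_5: (7)(-1) − (6.5)(-1) = -0.5
V_5→V_6: (6.5)(-10) − (4)(-1) = -61
V_6→V_7: (4)(-13) − (-8)(-10) = -132
V_7→V_8: (-8)(14) − (-12)(-13) = -268
V_8→V_9: (-12)(4) − (0.5)(14) = -55
V_9→V_1: (0.5)(13.5) − (3)(4) = -5.25
Σ = -751.25
Area = |Σ|/2 = 375.625.

375.625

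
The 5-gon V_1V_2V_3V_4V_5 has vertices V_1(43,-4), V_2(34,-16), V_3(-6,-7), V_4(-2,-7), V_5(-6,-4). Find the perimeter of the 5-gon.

|V_1V_2| = √((-9)² + (-12)²) = √225 = 15
|V_2V_3| = √((-40)² + (9)²) = √1681 = 41
|V_3V_4| = √((4)² + (0)²) = √16 = 4
|V_4V_5| = √((-4)² + (3)²) = √25 = 5
|V_5V_1| = √((49)² + (0)²) = √2401 = 49
Perimeter = 15 + 41 + 4 + 5 + 49 = 114.

114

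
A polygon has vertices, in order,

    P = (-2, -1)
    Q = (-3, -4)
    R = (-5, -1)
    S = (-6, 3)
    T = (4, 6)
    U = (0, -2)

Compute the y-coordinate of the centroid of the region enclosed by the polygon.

Apply Gauss's area formula. First the cross-terms c_i = x_i·y_{i+1} − x_{i+1}·y_i:
  5, -17, -21, -48, -8, -4  ⇒  2A = -93, A = -46.5.
Then Σ (y_i + y_{i+1})·c_i = -434, so ȳ = -434 / (6·(-46.5)) = 14/9.

14/9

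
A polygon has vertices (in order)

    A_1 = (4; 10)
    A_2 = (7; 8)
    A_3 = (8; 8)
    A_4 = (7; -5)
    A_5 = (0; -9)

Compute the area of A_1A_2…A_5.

84.5

A_1→A_2: (4)(8) − (7)(10) = -38
A_2→A_3: (7)(8) − (8)(8) = -8
A_3→A_4: (8)(-5) − (7)(8) = -96
A_4→A_5: (7)(-9) − (0)(-5) = -63
A_5→A_1: (0)(10) − (4)(-9) = 36
Σ = -169
Area = |Σ|/2 = 84.5.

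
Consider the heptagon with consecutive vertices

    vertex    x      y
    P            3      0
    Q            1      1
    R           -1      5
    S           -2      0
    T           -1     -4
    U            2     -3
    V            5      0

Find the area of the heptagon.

P→Q: (3)(1) − (1)(0) = 3
Q→R: (1)(5) − (-1)(1) = 6
R→S: (-1)(0) − (-2)(5) = 10
S→T: (-2)(-4) − (-1)(0) = 8
T→U: (-1)(-3) − (2)(-4) = 11
U→V: (2)(0) − (5)(-3) = 15
V→P: (5)(0) − (3)(0) = 0
Σ = 53
Area = |Σ|/2 = 26.5.

26.5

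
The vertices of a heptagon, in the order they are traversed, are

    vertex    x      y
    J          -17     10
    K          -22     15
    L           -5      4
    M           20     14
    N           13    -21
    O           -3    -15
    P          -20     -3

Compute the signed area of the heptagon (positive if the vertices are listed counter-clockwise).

-800

Apply the shoelace (surveyor's) formula: 2A = Σ (x_i·y_{i+1} − x_{i+1}·y_i), indices taken mod 7.
Σ = (-35) + (-13) + (-150) + (-602) + (-258) + (-291) + (-251) = -1600
Signed area = Σ/2 = -800 (negative ⇒ clockwise traversal).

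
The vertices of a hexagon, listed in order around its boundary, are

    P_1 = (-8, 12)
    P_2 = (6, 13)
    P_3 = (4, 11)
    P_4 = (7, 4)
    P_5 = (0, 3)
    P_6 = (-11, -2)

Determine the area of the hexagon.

158.5

Apply the shoelace (surveyor's) formula: 2A = Σ (x_i·y_{i+1} − x_{i+1}·y_i), indices taken mod 6.
P_1→P_2: (-8)(13) − (6)(12) = -176
P_2→P_3: (6)(11) − (4)(13) = 14
P_3→P_4: (4)(4) − (7)(11) = -61
P_4→P_5: (7)(3) − (0)(4) = 21
P_5→P_6: (0)(-2) − (-11)(3) = 33
P_6→P_1: (-11)(12) − (-8)(-2) = -148
Σ = -317
Area = |Σ|/2 = 158.5.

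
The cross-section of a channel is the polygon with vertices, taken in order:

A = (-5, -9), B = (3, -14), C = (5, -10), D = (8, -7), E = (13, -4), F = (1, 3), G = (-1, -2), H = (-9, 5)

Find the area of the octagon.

A→B: (-5)(-14) − (3)(-9) = 97
B→C: (3)(-10) − (5)(-14) = 40
C→D: (5)(-7) − (8)(-10) = 45
D→E: (8)(-4) − (13)(-7) = 59
E→F: (13)(3) − (1)(-4) = 43
F→G: (1)(-2) − (-1)(3) = 1
G→H: (-1)(5) − (-9)(-2) = -23
H→A: (-9)(-9) − (-5)(5) = 106
Σ = 368
Area = |Σ|/2 = 184.

184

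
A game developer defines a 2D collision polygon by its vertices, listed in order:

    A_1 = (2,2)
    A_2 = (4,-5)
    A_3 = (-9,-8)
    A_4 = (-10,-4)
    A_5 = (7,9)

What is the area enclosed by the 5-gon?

Σ = (-18) + (-77) + (-44) + (-62) + (-4) = -205
Area = |Σ|/2 = 102.5.

102.5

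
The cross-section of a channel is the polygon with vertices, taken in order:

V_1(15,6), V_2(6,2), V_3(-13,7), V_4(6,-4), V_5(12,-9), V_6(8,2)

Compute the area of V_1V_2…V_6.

90

Apply Gauss's area formula: 2A = Σ (x_i·y_{i+1} − x_{i+1}·y_i), indices taken mod 6.
Σ = (-6) + (68) + (10) + (-6) + (96) + (18) = 180
Area = |Σ|/2 = 90.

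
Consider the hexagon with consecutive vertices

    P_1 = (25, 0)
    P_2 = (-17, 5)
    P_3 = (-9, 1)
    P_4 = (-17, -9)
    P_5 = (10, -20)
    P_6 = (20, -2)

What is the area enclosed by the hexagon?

Σ = (125) + (28) + (98) + (430) + (380) + (50) = 1111
Area = |Σ|/2 = 555.5.

555.5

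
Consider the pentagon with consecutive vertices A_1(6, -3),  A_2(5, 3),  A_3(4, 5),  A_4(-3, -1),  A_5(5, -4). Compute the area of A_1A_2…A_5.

Σ = (33) + (13) + (11) + (17) + (9) = 83
Area = |Σ|/2 = 41.5.

41.5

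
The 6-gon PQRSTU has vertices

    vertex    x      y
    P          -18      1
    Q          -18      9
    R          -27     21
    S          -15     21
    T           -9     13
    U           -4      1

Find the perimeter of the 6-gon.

|PQ| = √((0)² + (8)²) = √64 = 8
|QR| = √((-9)² + (12)²) = √225 = 15
|RS| = √((12)² + (0)²) = √144 = 12
|ST| = √((6)² + (-8)²) = √100 = 10
|TU| = √((5)² + (-12)²) = √169 = 13
|UP| = √((-14)² + (0)²) = √196 = 14
Perimeter = 8 + 15 + 12 + 10 + 13 + 14 = 72.

72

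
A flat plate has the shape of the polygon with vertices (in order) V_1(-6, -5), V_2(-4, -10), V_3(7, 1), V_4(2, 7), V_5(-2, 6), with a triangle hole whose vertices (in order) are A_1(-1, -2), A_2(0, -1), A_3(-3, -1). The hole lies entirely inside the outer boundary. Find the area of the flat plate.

111

Outer boundary:
Apply the shoelace formula: 2A = Σ (x_i·y_{i+1} − x_{i+1}·y_i), indices taken mod 5.
V_1→V_2: (-6)(-10) − (-4)(-5) = 40
V_2→V_3: (-4)(1) − (7)(-10) = 66
V_3→V_4: (7)(7) − (2)(1) = 47
V_4→V_5: (2)(6) − (-2)(7) = 26
V_5→V_1: (-2)(-5) − (-6)(6) = 46
Σ = 225
Area = |Σ|/2 = 112.5.
Hole:
Cross-terms: 1, -3, 5  ⇒  Σ = 3
Area = |Σ|/2 = 1.5.
Net area = 112.5 − 1.5 = 111.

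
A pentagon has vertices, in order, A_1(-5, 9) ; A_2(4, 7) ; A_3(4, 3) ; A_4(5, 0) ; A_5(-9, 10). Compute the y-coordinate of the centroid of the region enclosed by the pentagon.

1430/249

Apply the shoelace formula. First the cross-terms c_i = x_i·y_{i+1} − x_{i+1}·y_i:
  -71, -16, -15, 50, -31  ⇒  2A = -83, A = -41.5.
Then Σ (y_i + y_{i+1})·c_i = -1430, so ȳ = -1430 / (6·(-41.5)) = 1430/249.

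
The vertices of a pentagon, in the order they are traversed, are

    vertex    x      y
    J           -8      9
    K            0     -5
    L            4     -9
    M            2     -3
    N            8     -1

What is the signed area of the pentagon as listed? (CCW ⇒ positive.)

Cross-terms: 40, 20, 6, 22, 64  ⇒  Σ = 152
Signed area = Σ/2 = 76 (positive ⇒ counter-clockwise traversal).

76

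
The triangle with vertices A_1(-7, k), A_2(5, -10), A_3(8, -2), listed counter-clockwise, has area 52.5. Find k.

-7

Write out the shoelace sum; only the two edges meeting at A_1 involve k:
2·Area = [(8·k − (-7)·(-2)) + ((-7)·(-10) − 5·k)] + 70
       = 3·k + 126 = 105
⇒ k = -7.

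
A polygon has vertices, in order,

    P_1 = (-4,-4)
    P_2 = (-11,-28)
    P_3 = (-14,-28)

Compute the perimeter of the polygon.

54

|P_1P_2| = √((-7)² + (-24)²) = √625 = 25
|P_2P_3| = √((-3)² + (0)²) = √9 = 3
|P_3P_1| = √((10)² + (24)²) = √676 = 26
Perimeter = 25 + 3 + 26 = 54.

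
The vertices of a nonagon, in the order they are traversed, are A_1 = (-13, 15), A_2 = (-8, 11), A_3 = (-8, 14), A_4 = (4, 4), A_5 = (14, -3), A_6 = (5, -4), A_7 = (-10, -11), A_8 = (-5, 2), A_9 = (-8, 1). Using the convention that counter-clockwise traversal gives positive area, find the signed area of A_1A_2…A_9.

-255

Apply the shoelace (surveyor's) formula: 2A = Σ (x_i·y_{i+1} − x_{i+1}·y_i), indices taken mod 9.
Σ = (-23) + (-24) + (-88) + (-68) + (-41) + (-95) + (-75) + (11) + (-107) = -510
Signed area = Σ/2 = -255 (negative ⇒ clockwise traversal).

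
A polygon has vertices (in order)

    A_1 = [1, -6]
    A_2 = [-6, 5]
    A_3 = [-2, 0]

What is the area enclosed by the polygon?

4.5

Apply the surveyor's formula: 2A = Σ (x_i·y_{i+1} − x_{i+1}·y_i), indices taken mod 3.
Σ = (-31) + (10) + (12) = -9
Area = |Σ|/2 = 4.5.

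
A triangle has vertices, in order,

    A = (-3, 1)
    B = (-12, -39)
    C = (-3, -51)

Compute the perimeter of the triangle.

108

|AB| = √((-9)² + (-40)²) = √1681 = 41
|BC| = √((9)² + (-12)²) = √225 = 15
|CA| = √((0)² + (52)²) = √2704 = 52
Perimeter = 41 + 15 + 52 = 108.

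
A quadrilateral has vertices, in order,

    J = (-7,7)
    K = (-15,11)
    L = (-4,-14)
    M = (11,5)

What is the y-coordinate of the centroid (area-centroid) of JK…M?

-5/66

Apply the shoelace formula. First the cross-terms c_i = x_i·y_{i+1} − x_{i+1}·y_i:
  28, 254, 134, 112  ⇒  2A = 528, A = 264.
Then Σ (y_i + y_{i+1})·c_i = -120, so ȳ = -120 / (6·264) = -5/66.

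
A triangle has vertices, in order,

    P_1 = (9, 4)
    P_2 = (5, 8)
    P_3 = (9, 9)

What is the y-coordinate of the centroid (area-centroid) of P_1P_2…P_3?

7

Apply the surveyor's formula. First the cross-terms c_i = x_i·y_{i+1} − x_{i+1}·y_i:
  52, -27, -45  ⇒  2A = -20, A = -10.
Then Σ (y_i + y_{i+1})·c_i = -420, so ȳ = -420 / (6·(-10)) = 7.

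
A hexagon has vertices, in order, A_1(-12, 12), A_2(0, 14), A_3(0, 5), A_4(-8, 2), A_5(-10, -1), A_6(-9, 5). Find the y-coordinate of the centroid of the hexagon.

568/69

Apply the shoelace (surveyor's) formula. First the cross-terms c_i = x_i·y_{i+1} − x_{i+1}·y_i:
  -168, 0, 40, 28, -59, -48  ⇒  2A = -207, A = -103.5.
Then Σ (y_i + y_{i+1})·c_i = -5112, so ȳ = -5112 / (6·(-103.5)) = 568/69.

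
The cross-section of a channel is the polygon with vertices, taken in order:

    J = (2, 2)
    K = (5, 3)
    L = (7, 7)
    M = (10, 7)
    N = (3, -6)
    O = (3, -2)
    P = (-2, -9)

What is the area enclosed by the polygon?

48.5

Σ = (-4) + (14) + (-21) + (-81) + (12) + (-31) + (14) = -97
Area = |Σ|/2 = 48.5.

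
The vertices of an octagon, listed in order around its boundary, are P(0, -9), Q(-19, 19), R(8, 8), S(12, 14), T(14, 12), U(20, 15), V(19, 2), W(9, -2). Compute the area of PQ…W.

461.5

P→Q: (0)(19) − (-19)(-9) = -171
Q→R: (-19)(8) − (8)(19) = -304
R→S: (8)(14) − (12)(8) = 16
S→T: (12)(12) − (14)(14) = -52
T→U: (14)(15) − (20)(12) = -30
U→V: (20)(2) − (19)(15) = -245
V→W: (19)(-2) − (9)(2) = -56
W→P: (9)(-9) − (0)(-2) = -81
Σ = -923
Area = |Σ|/2 = 461.5.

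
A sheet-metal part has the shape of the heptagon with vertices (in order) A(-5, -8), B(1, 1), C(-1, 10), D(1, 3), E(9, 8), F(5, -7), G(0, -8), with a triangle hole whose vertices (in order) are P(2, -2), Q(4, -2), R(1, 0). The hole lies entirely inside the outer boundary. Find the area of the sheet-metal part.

98.5

Outer boundary:
Apply the shoelace (surveyor's) formula: 2A = Σ (x_i·y_{i+1} − x_{i+1}·y_i), indices taken mod 7.
Σ = (3) + (11) + (-13) + (-19) + (-103) + (-40) + (-40) = -201
Area = |Σ|/2 = 100.5.
Hole:
Apply the surveyor's formula: 2A = Σ (x_i·y_{i+1} − x_{i+1}·y_i), indices taken mod 3.
Σ = (4) + (2) + (-2) = 4
Area = |Σ|/2 = 2.
Net area = 100.5 − 2 = 98.5.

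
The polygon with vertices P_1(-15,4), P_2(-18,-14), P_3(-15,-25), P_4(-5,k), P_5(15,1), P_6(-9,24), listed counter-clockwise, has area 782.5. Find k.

The doubled signed area Σ (x_i y_{i+1} − x_{i+1} y_i) is linear in k.
With k=0 it equals 1085; the coefficient of k is -30 (from the two edges through P_4).
So -30·k + 1085 = 2·782.5 = 1565 ⇒ k = -16.

-16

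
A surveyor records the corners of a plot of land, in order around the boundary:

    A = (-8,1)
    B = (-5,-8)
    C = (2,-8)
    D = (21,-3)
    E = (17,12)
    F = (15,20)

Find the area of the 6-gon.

462.5

Σ = (69) + (56) + (162) + (303) + (160) + (175) = 925
Area = |Σ|/2 = 462.5.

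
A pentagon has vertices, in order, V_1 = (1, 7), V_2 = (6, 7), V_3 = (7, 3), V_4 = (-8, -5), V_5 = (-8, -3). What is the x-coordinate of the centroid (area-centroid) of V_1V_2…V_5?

5/219

Apply the shoelace formula. First the cross-terms c_i = x_i·y_{i+1} − x_{i+1}·y_i:
  -35, -31, -11, -16, -53  ⇒  2A = -146, A = -73.
Then Σ (x_i + x_{i+1})·c_i = -10, so x̄ = -10 / (6·(-73)) = 5/219.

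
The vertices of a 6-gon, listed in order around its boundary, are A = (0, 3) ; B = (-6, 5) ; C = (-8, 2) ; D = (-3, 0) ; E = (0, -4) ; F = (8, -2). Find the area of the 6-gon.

A→B: (0)(5) − (-6)(3) = 18
B→C: (-6)(2) − (-8)(5) = 28
C→D: (-8)(0) − (-3)(2) = 6
D→E: (-3)(-4) − (0)(0) = 12
E→F: (0)(-2) − (8)(-4) = 32
F→A: (8)(3) − (0)(-2) = 24
Σ = 120
Area = |Σ|/2 = 60.

60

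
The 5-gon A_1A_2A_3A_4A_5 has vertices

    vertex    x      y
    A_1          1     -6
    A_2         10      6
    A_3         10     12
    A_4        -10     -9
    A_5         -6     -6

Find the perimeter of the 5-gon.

62

|A_1A_2| = √((9)² + (12)²) = √225 = 15
|A_2A_3| = √((0)² + (6)²) = √36 = 6
|A_3A_4| = √((-20)² + (-21)²) = √841 = 29
|A_4A_5| = √((4)² + (3)²) = √25 = 5
|A_5A_1| = √((7)² + (0)²) = √49 = 7
Perimeter = 15 + 6 + 29 + 5 + 7 = 62.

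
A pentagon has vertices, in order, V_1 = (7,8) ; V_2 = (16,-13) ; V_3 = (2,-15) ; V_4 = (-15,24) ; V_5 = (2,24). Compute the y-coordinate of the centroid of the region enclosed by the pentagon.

5.4

Apply Gauss's area formula. First the cross-terms c_i = x_i·y_{i+1} − x_{i+1}·y_i:
  -219, -214, -177, -408, -152  ⇒  2A = -1170, A = -585.
Then Σ (y_i + y_{i+1})·c_i = -18954, so ȳ = -18954 / (6·(-585)) = 5.4.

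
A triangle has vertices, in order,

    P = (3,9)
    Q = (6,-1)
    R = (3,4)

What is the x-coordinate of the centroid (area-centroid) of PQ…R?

Apply the surveyor's formula. First the cross-terms c_i = x_i·y_{i+1} − x_{i+1}·y_i:
  -57, 27, 15  ⇒  2A = -15, A = -7.5.
Then Σ (x_i + x_{i+1})·c_i = -180, so x̄ = -180 / (6·(-7.5)) = 4.

4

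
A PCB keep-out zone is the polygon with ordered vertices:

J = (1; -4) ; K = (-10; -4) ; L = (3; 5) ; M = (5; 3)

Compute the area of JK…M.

Apply the shoelace formula: 2A = Σ (x_i·y_{i+1} − x_{i+1}·y_i), indices taken mod 4.
J→K: (1)(-4) − (-10)(-4) = -44
K→L: (-10)(5) − (3)(-4) = -38
L→M: (3)(3) − (5)(5) = -16
M→J: (5)(-4) − (1)(3) = -23
Σ = -121
Area = |Σ|/2 = 60.5.

60.5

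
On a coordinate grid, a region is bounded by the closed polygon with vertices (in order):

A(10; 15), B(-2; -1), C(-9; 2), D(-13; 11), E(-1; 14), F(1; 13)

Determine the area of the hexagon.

Cross-terms: 20, -13, -73, -171, -27, -115  ⇒  Σ = -379
Area = |Σ|/2 = 189.5.

189.5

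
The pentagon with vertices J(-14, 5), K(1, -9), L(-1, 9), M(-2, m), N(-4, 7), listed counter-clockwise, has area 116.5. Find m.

10

The doubled signed area Σ (x_i y_{i+1} − x_{i+1} y_i) is linear in m.
With m=0 it equals 203; the coefficient of m is 3 (from the two edges through M).
So 3·m + 203 = 2·116.5 = 233 ⇒ m = 10.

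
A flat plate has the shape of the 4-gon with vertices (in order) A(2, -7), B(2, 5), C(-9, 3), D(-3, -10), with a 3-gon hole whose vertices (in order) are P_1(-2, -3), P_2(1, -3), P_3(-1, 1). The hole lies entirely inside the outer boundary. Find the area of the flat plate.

101.5

Outer boundary:
Apply the shoelace (surveyor's) formula: 2A = Σ (x_i·y_{i+1} − x_{i+1}·y_i), indices taken mod 4.
Σ = (24) + (51) + (99) + (41) = 215
Area = |Σ|/2 = 107.5.
Hole:
Σ = (9) + (-2) + (5) = 12
Area = |Σ|/2 = 6.
Net area = 107.5 − 6 = 101.5.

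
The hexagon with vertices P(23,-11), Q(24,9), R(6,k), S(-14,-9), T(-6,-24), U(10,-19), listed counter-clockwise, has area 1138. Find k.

25

Write out the shoelace sum; only the two edges meeting at R involve k:
2·Area = [(24·k − 6·9) + (6·(-9) − (-14)·k)] + 1434
       = 38·k + 1326 = 2276
⇒ k = 25.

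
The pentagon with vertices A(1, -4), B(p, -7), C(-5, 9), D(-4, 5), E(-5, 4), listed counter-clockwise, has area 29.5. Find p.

5

Write out the shoelace sum; only the two edges meeting at B involve p:
2·Area = [(1·(-7) − p·(-4)) + (p·9 − (-5)·(-7))] + 36
       = 13·p + -6 = 59
⇒ p = 5.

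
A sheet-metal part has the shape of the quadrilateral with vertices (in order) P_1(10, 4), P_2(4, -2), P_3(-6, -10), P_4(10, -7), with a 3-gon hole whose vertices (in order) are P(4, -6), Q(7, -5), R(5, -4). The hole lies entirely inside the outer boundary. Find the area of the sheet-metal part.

79.5

Outer boundary:
Apply the surveyor's formula: 2A = Σ (x_i·y_{i+1} − x_{i+1}·y_i), indices taken mod 4.
P_1→P_2: (10)(-2) − (4)(4) = -36
P_2→P_3: (4)(-10) − (-6)(-2) = -52
P_3→P_4: (-6)(-7) − (10)(-10) = 142
P_4→P_1: (10)(4) − (10)(-7) = 110
Σ = 164
Area = |Σ|/2 = 82.
Hole:
Apply the surveyor's formula: 2A = Σ (x_i·y_{i+1} − x_{i+1}·y_i), indices taken mod 3.
Cross-terms: 22, -3, -14  ⇒  Σ = 5
Area = |Σ|/2 = 2.5.
Net area = 82 − 2.5 = 79.5.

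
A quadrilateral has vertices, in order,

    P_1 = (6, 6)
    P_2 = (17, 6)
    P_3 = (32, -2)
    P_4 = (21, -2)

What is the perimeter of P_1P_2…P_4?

|P_1P_2| = √((11)² + (0)²) = √121 = 11
|P_2P_3| = √((15)² + (-8)²) = √289 = 17
|P_3P_4| = √((-11)² + (0)²) = √121 = 11
|P_4P_1| = √((-15)² + (8)²) = √289 = 17
Perimeter = 11 + 17 + 11 + 17 = 56.

56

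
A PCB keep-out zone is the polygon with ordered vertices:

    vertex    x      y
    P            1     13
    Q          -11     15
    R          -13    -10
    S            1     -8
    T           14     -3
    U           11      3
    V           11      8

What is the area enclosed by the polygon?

Apply the shoelace formula: 2A = Σ (x_i·y_{i+1} − x_{i+1}·y_i), indices taken mod 7.
Cross-terms: 158, 305, 114, 109, 75, 55, 135  ⇒  Σ = 951
Area = |Σ|/2 = 475.5.

475.5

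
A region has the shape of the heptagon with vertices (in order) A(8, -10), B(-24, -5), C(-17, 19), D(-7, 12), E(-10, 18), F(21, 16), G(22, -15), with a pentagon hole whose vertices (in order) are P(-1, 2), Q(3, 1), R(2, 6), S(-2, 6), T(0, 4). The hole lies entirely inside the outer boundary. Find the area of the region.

1087

Outer boundary:
Apply the shoelace formula: 2A = Σ (x_i·y_{i+1} − x_{i+1}·y_i), indices taken mod 7.
A→B: (8)(-5) − (-24)(-10) = -280
B→C: (-24)(19) − (-17)(-5) = -541
C→D: (-17)(12) − (-7)(19) = -71
D→E: (-7)(18) − (-10)(12) = -6
E→F: (-10)(16) − (21)(18) = -538
F→G: (21)(-15) − (22)(16) = -667
G→A: (22)(-10) − (8)(-15) = -100
Σ = -2203
Area = |Σ|/2 = 1101.5.
Hole:
Apply the shoelace formula: 2A = Σ (x_i·y_{i+1} − x_{i+1}·y_i), indices taken mod 5.
Σ = (-7) + (16) + (24) + (-8) + (4) = 29
Area = |Σ|/2 = 14.5.
Net area = 1101.5 − 14.5 = 1087.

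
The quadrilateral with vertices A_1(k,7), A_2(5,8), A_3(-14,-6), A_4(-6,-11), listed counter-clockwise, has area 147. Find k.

9

Write out the shoelace sum; only the two edges meeting at A_1 involve k:
2·Area = [((-6)·7 − k·(-11)) + (k·8 − 5·7)] + 200
       = 19·k + 123 = 294
⇒ k = 9.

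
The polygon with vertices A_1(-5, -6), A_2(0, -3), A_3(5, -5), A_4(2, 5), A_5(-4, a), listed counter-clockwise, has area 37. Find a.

-5

Write out the shoelace sum; only the two edges meeting at A_5 involve a:
2·Area = [(2·a − (-4)·5) + ((-4)·(-6) − (-5)·a)] + 65
       = 7·a + 109 = 74
⇒ a = -5.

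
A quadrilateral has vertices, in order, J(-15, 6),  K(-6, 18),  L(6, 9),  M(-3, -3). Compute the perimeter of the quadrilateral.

|JK| = √((9)² + (12)²) = √225 = 15
|KL| = √((12)² + (-9)²) = √225 = 15
|LM| = √((-9)² + (-12)²) = √225 = 15
|MJ| = √((-12)² + (9)²) = √225 = 15
Perimeter = 15 + 15 + 15 + 15 = 60.

60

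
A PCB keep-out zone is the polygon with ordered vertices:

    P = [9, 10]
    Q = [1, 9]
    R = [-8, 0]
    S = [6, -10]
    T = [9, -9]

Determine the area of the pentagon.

215

Apply Gauss's area formula: 2A = Σ (x_i·y_{i+1} − x_{i+1}·y_i), indices taken mod 5.
Cross-terms: 71, 72, 80, 36, 171  ⇒  Σ = 430
Area = |Σ|/2 = 215.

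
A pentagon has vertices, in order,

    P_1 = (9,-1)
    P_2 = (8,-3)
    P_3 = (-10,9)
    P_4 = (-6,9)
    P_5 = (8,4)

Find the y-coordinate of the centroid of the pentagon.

100/27

Apply the shoelace formula. First the cross-terms c_i = x_i·y_{i+1} − x_{i+1}·y_i:
  -19, 42, -36, -96, -44  ⇒  2A = -153, A = -76.5.
Then Σ (y_i + y_{i+1})·c_i = -1700, so ȳ = -1700 / (6·(-76.5)) = 100/27.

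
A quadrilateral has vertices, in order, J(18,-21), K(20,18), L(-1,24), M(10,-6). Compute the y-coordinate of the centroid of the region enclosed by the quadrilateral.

957/151

Apply Gauss's area formula. First the cross-terms c_i = x_i·y_{i+1} − x_{i+1}·y_i:
  744, 498, -234, -102  ⇒  2A = 906, A = 453.
Then Σ (y_i + y_{i+1})·c_i = 17226, so ȳ = 17226 / (6·453) = 957/151.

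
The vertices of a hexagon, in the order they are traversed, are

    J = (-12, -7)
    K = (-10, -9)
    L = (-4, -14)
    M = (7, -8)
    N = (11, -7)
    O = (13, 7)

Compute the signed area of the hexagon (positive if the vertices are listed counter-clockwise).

236

J→K: (-12)(-9) − (-10)(-7) = 38
K→L: (-10)(-14) − (-4)(-9) = 104
L→M: (-4)(-8) − (7)(-14) = 130
M→N: (7)(-7) − (11)(-8) = 39
N→O: (11)(7) − (13)(-7) = 168
O→J: (13)(-7) − (-12)(7) = -7
Σ = 472
Signed area = Σ/2 = 236 (positive ⇒ counter-clockwise traversal).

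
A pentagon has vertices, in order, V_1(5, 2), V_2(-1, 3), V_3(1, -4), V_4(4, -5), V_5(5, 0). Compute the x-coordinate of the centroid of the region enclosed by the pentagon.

7/3

Apply the shoelace (surveyor's) formula. First the cross-terms c_i = x_i·y_{i+1} − x_{i+1}·y_i:
  17, 1, 11, 25, 10  ⇒  2A = 64, A = 32.
Then Σ (x_i + x_{i+1})·c_i = 448, so x̄ = 448 / (6·32) = 7/3.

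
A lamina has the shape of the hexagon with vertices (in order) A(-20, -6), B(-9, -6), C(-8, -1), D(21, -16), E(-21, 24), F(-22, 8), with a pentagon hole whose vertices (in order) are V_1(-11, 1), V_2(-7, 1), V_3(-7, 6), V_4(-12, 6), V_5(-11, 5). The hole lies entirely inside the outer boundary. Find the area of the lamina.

477.5

Outer boundary:
Apply the surveyor's formula: 2A = Σ (x_i·y_{i+1} − x_{i+1}·y_i), indices taken mod 6.
Cross-terms: 66, -39, 149, 168, 360, 292  ⇒  Σ = 996
Area = |Σ|/2 = 498.
Hole:
Apply Gauss's area formula: 2A = Σ (x_i·y_{i+1} − x_{i+1}·y_i), indices taken mod 5.
V_1→V_2: (-11)(1) − (-7)(1) = -4
V_2→V_3: (-7)(6) − (-7)(1) = -35
V_3→V_4: (-7)(6) − (-12)(6) = 30
V_4→V_5: (-12)(5) − (-11)(6) = 6
V_5→V_1: (-11)(1) − (-11)(5) = 44
Σ = 41
Area = |Σ|/2 = 20.5.
Net area = 498 − 20.5 = 477.5.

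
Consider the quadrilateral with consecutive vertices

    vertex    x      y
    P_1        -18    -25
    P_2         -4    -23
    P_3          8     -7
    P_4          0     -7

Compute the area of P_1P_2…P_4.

172

Apply Gauss's area formula: 2A = Σ (x_i·y_{i+1} − x_{i+1}·y_i), indices taken mod 4.
Σ = (314) + (212) + (-56) + (-126) = 344
Area = |Σ|/2 = 172.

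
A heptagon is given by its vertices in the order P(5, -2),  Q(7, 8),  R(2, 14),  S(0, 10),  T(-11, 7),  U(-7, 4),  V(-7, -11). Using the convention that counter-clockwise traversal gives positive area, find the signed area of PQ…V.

222.5

Σ = (54) + (82) + (20) + (110) + (5) + (105) + (69) = 445
Signed area = Σ/2 = 222.5 (positive ⇒ counter-clockwise traversal).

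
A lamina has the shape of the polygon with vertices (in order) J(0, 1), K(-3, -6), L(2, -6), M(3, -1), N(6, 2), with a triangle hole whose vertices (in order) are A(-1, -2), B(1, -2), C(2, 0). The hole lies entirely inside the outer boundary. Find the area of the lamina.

31.5

Outer boundary:
Apply Gauss's area formula: 2A = Σ (x_i·y_{i+1} − x_{i+1}·y_i), indices taken mod 5.
Σ = (3) + (30) + (16) + (12) + (6) = 67
Area = |Σ|/2 = 33.5.
Hole:
Apply the shoelace (surveyor's) formula: 2A = Σ (x_i·y_{i+1} − x_{i+1}·y_i), indices taken mod 3.
A→B: (-1)(-2) − (1)(-2) = 4
B→C: (1)(0) − (2)(-2) = 4
C→A: (2)(-2) − (-1)(0) = -4
Σ = 4
Area = |Σ|/2 = 2.
Net area = 33.5 − 2 = 31.5.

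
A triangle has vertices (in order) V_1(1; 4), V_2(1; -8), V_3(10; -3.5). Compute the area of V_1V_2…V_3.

54

Apply Gauss's area formula: 2A = Σ (x_i·y_{i+1} − x_{i+1}·y_i), indices taken mod 3.
Σ = (-12) + (76.5) + (43.5) = 108
Area = |Σ|/2 = 54.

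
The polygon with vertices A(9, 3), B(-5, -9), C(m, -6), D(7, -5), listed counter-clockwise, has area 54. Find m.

The doubled signed area Σ (x_i y_{i+1} − x_{i+1} y_i) is linear in m.
With m=0 it equals 72; the coefficient of m is 4 (from the two edges through C).
So 4·m + 72 = 2·54 = 108 ⇒ m = 9.

9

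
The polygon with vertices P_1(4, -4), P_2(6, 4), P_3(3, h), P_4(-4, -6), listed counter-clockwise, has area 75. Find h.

10

The doubled signed area Σ (x_i y_{i+1} − x_{i+1} y_i) is linear in h.
With h=0 it equals 50; the coefficient of h is 10 (from the two edges through P_3).
So 10·h + 50 = 2·75 = 150 ⇒ h = 10.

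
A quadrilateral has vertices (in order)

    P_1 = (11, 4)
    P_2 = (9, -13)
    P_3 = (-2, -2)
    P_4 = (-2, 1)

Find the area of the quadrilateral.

Apply the shoelace (surveyor's) formula: 2A = Σ (x_i·y_{i+1} − x_{i+1}·y_i), indices taken mod 4.
P_1→P_2: (11)(-13) − (9)(4) = -179
P_2→P_3: (9)(-2) − (-2)(-13) = -44
P_3→P_4: (-2)(1) − (-2)(-2) = -6
P_4→P_1: (-2)(4) − (11)(1) = -19
Σ = -248
Area = |Σ|/2 = 124.

124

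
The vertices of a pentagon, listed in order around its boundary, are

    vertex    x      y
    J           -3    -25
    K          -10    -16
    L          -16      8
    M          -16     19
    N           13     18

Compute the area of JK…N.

760

Apply the shoelace formula: 2A = Σ (x_i·y_{i+1} − x_{i+1}·y_i), indices taken mod 5.
Cross-terms: -202, -336, -176, -535, -271  ⇒  Σ = -1520
Area = |Σ|/2 = 760.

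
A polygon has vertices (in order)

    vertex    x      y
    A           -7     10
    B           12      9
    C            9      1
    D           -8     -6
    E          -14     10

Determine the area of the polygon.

Apply the surveyor's formula: 2A = Σ (x_i·y_{i+1} − x_{i+1}·y_i), indices taken mod 5.
Σ = (-183) + (-69) + (-46) + (-164) + (-70) = -532
Area = |Σ|/2 = 266.

266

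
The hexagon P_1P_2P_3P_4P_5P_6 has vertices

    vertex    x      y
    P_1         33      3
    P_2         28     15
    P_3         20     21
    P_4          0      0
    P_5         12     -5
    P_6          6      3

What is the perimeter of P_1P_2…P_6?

102

|P_1P_2| = √((-5)² + (12)²) = √169 = 13
|P_2P_3| = √((-8)² + (6)²) = √100 = 10
|P_3P_4| = √((-20)² + (-21)²) = √841 = 29
|P_4P_5| = √((12)² + (-5)²) = √169 = 13
|P_5P_6| = √((-6)² + (8)²) = √100 = 10
|P_6P_1| = √((27)² + (0)²) = √729 = 27
Perimeter = 13 + 10 + 29 + 13 + 10 + 27 = 102.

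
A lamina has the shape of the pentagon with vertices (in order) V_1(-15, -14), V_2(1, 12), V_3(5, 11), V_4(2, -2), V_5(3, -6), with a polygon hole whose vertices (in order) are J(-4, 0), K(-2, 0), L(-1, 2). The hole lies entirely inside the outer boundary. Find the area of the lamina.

Outer boundary:
Apply Gauss's area formula: 2A = Σ (x_i·y_{i+1} − x_{i+1}·y_i), indices taken mod 5.
Σ = (-166) + (-49) + (-32) + (-6) + (-132) = -385
Area = |Σ|/2 = 192.5.
Hole:
Cross-terms: 0, -4, 8  ⇒  Σ = 4
Area = |Σ|/2 = 2.
Net area = 192.5 − 2 = 190.5.

190.5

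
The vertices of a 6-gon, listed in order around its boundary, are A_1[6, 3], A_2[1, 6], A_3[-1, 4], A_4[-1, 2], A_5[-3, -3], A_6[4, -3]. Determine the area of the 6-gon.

52.5

Cross-terms: 33, 10, 2, 9, 21, 30  ⇒  Σ = 105
Area = |Σ|/2 = 52.5.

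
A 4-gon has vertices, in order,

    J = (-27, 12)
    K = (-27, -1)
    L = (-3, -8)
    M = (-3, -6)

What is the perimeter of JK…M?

70

|JK| = √((0)² + (-13)²) = √169 = 13
|KL| = √((24)² + (-7)²) = √625 = 25
|LM| = √((0)² + (2)²) = √4 = 2
|MJ| = √((-24)² + (18)²) = √900 = 30
Perimeter = 13 + 25 + 2 + 30 = 70.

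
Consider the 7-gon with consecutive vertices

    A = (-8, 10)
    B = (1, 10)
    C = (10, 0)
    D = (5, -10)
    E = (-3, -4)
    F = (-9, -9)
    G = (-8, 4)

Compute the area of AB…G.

Apply Gauss's area formula: 2A = Σ (x_i·y_{i+1} − x_{i+1}·y_i), indices taken mod 7.
Cross-terms: -90, -100, -100, -50, -9, -108, -48  ⇒  Σ = -505
Area = |Σ|/2 = 252.5.

252.5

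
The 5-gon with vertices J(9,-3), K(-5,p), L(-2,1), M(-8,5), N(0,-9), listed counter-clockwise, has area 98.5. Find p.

6

Write out the shoelace sum; only the two edges meeting at K involve p:
2·Area = [(9·p − (-5)·(-3)) + ((-5)·1 − (-2)·p)] + 151
       = 11·p + 131 = 197
⇒ p = 6.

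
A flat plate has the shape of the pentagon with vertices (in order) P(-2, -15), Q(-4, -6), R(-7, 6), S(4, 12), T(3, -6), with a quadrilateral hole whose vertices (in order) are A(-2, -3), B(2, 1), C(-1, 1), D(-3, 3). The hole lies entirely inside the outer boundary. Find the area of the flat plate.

Outer boundary:
Apply the shoelace (surveyor's) formula: 2A = Σ (x_i·y_{i+1} − x_{i+1}·y_i), indices taken mod 5.
P→Q: (-2)(-6) − (-4)(-15) = -48
Q→R: (-4)(6) − (-7)(-6) = -66
R→S: (-7)(12) − (4)(6) = -108
S→T: (4)(-6) − (3)(12) = -60
T→P: (3)(-15) − (-2)(-6) = -57
Σ = -339
Area = |Σ|/2 = 169.5.
Hole:
Apply the shoelace formula: 2A = Σ (x_i·y_{i+1} − x_{i+1}·y_i), indices taken mod 4.
Σ = (4) + (3) + (0) + (15) = 22
Area = |Σ|/2 = 11.
Net area = 169.5 − 11 = 158.5.

158.5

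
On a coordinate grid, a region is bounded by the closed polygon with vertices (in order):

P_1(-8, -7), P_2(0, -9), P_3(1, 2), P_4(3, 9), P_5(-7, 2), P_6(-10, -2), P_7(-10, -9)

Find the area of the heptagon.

127.5

Apply Gauss's area formula: 2A = Σ (x_i·y_{i+1} − x_{i+1}·y_i), indices taken mod 7.
Cross-terms: 72, 9, 3, 69, 34, 70, -2  ⇒  Σ = 255
Area = |Σ|/2 = 127.5.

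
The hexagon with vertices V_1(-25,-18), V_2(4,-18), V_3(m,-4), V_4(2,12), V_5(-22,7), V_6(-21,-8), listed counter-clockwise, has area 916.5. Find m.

Write out the shoelace sum; only the two edges meeting at V_3 involve m:
2·Area = [(4·(-4) − m·(-18)) + (m·12 − 2·(-4))] + 1301
       = 30·m + 1293 = 1833
⇒ m = 18.

18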